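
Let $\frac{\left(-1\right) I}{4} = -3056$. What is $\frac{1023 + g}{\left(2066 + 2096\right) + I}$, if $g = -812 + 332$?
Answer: $\frac{181}{5462} \approx 0.033138$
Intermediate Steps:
$g = -480$
$I = 12224$ ($I = \left(-4\right) \left(-3056\right) = 12224$)
$\frac{1023 + g}{\left(2066 + 2096\right) + I} = \frac{1023 - 480}{\left(2066 + 2096\right) + 12224} = \frac{543}{4162 + 12224} = \frac{543}{16386} = 543 \cdot \frac{1}{16386} = \frac{181}{5462}$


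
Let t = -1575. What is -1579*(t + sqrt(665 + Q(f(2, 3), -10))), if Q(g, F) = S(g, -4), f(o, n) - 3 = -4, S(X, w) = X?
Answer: 2486925 - 3158*sqrt(166) ≈ 2.4462e+6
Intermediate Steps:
f(o, n) = -1 (f(o, n) = 3 - 4 = -1)
Q(g, F) = g
-1579*(t + sqrt(665 + Q(f(2, 3), -10))) = -1579*(-1575 + sqrt(665 - 1)) = -1579*(-1575 + sqrt(664)) = -1579*(-1575 + 2*sqrt(166)) = 2486925 - 3158*sqrt(166)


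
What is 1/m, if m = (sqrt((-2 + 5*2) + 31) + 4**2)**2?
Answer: (16 + sqrt(39))**(-2) ≈ 0.0020209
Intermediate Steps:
m = (16 + sqrt(39))**2 (m = (sqrt((-2 + 10) + 31) + 16)**2 = (sqrt(8 + 31) + 16)**2 = (sqrt(39) + 16)**2 = (16 + sqrt(39))**2 ≈ 494.84)
1/m = 1/((16 + sqrt(39))**2) = (16 + sqrt(39))**(-2)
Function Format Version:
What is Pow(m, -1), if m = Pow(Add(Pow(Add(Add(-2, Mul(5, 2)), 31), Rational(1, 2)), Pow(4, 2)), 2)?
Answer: Pow(Add(16, Pow(39, Rational(1, 2))), -2) ≈ 0.0020209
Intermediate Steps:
m = Pow(Add(16, Pow(39, Rational(1, 2))), 2) (m = Pow(Add(Pow(Add(Add(-2, 10), 31), Rational(1, 2)), 16), 2) = Pow(Add(Pow(Add(8, 31), Rational(1, 2)), 16), 2) = Pow(Add(Pow(39, Rational(1, 2)), 16), 2) = Pow(Add(16, Pow(39, Rational(1, 2))), 2) ≈ 494.84)
Pow(m, -1) = Pow(Pow(Add(16, Pow(39, Rational(1, 2))), 2), -1) = Pow(Add(16, Pow(39, Rational(1, 2))), -2)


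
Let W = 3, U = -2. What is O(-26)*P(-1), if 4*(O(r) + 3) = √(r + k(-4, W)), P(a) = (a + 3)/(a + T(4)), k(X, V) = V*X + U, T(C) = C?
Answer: -2 + I*√10/3 ≈ -2.0 + 1.0541*I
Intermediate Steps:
k(X, V) = -2 + V*X (k(X, V) = V*X - 2 = -2 + V*X)
P(a) = (3 + a)/(4 + a) (P(a) = (a + 3)/(a + 4) = (3 + a)/(4 + a))
O(r) = -3 + √(-14 + r)/4 (O(r) = -3 + √(r + (-2 + 3*(-4)))/4 = -3 + √(r + (-2 - 12))/4 = -3 + √(r - 14)/4 = -3 + √(-14 + r)/4)
O(-26)*P(-1) = (-3 + √(-14 - 26)/4)*((3 - 1)/(4 - 1)) = (-3 + √(-40)/4)*(2/3) = (-3 + (2*I*√10)/4)*((⅓)*2) = (-3 + I*√10/2)*(⅔) = -2 + I*√10/3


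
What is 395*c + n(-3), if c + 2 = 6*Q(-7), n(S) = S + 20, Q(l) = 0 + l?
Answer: -17363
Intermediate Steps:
Q(l) = l
n(S) = 20 + S
c = -44 (c = -2 + 6*(-7) = -2 - 42 = -44)
395*c + n(-3) = 395*(-44) + (20 - 3) = -17380 + 17 = -17363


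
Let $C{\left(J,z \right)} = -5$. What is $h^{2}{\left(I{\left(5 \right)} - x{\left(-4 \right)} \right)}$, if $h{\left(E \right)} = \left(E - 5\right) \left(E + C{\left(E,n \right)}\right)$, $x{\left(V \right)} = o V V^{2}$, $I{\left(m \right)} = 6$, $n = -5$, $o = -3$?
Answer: $1330863361$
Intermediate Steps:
$x{\left(V \right)} = - 3 V^{3}$ ($x{\left(V \right)} = - 3 V V^{2} = - 3 V^{3}$)
$h{\left(E \right)} = \left(-5 + E\right)^{2}$ ($h{\left(E \right)} = \left(E - 5\right) \left(E - 5\right) = \left(-5 + E\right) \left(-5 + E\right) = \left(-5 + E\right)^{2}$)
$h^{2}{\left(I{\left(5 \right)} - x{\left(-4 \right)} \right)} = \left(25 + \left(6 - - 3 \left(-4\right)^{3}\right)^{2} - 10 \left(6 - - 3 \left(-4\right)^{3}\right)\right)^{2} = \left(25 + \left(6 - \left(-3\right) \left(-64\right)\right)^{2} - 10 \left(6 - \left(-3\right) \left(-64\right)\right)\right)^{2} = \left(25 + \left(6 - 192\right)^{2} - 10 \left(6 - 192\right)\right)^{2} = \left(25 + \left(-186\right)^{2} - -1860\right)^{2} = \left(25 + 34596 + 1860\right)^{2} = 36481^{2} = 1330863361$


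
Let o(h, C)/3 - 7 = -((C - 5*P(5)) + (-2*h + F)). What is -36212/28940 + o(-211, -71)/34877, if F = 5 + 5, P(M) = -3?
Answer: -323750626/252335095 ≈ -1.2830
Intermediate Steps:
F = 10
o(h, C) = -54 - 3*C + 6*h (o(h, C) = 21 + 3*(-((C - 5*(-3)) + (-2*h + 10))) = 21 + 3*(-((C + 15) + (10 - 2*h))) = 21 + 3*(-((15 + C) + (10 - 2*h))) = 21 + 3*(-(25 + C - 2*h)) = 21 + 3*(-25 - C + 2*h) = 21 + (-75 - 3*C + 6*h) = -54 - 3*C + 6*h)
-36212/28940 + o(-211, -71)/34877 = -36212/28940 + (-54 - 3*(-71) + 6*(-211))/34877 = -36212*1/28940 + (-54 + 213 - 1266)*(1/34877) = -9053/7235 - 1107*1/34877 = -9053/7235 - 1107/34877 = -323750626/252335095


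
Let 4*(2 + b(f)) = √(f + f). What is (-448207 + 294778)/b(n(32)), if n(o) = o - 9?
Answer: 818288/3 + 102286*√46/3 ≈ 5.0401e+5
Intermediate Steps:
n(o) = -9 + o
b(f) = -2 + √2*√f/4 (b(f) = -2 + √(f + f)/4 = -2 + √(2*f)/4 = -2 + (√2*√f)/4 = -2 + √2*√f/4)
(-448207 + 294778)/b(n(32)) = (-448207 + 294778)/(-2 + √2*√(-9 + 32)/4) = -153429/(-2 + √2*√23/4) = -153429/(-2 + √46/4)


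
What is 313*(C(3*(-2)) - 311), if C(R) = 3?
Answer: -96404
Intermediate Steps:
313*(C(3*(-2)) - 311) = 313*(3 - 311) = 313*(-308) = -96404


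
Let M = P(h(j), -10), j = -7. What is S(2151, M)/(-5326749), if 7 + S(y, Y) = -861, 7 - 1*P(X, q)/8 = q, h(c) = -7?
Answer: 868/5326749 ≈ 0.00016295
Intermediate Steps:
P(X, q) = 56 - 8*q
M = 136 (M = 56 - 8*(-10) = 56 + 80 = 136)
S(y, Y) = -868 (S(y, Y) = -7 - 861 = -868)
S(2151, M)/(-5326749) = -868/(-5326749) = -868*(-1/5326749) = 868/5326749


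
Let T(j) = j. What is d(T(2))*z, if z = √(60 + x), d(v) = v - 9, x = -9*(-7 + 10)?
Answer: -7*√33 ≈ -40.212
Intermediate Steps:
x = -27 (x = -9*3 = -27)
d(v) = -9 + v
z = √33 (z = √(60 - 27) = √33 ≈ 5.7446)
d(T(2))*z = (-9 + 2)*√33 = -7*√33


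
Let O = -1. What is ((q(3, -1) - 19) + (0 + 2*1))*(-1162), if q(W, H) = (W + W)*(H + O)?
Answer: 33698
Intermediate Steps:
q(W, H) = 2*W*(-1 + H) (q(W, H) = (W + W)*(H - 1) = (2*W)*(-1 + H) = 2*W*(-1 + H))
((q(3, -1) - 19) + (0 + 2*1))*(-1162) = ((2*3*(-1 - 1) - 19) + (0 + 2*1))*(-1162) = ((2*3*(-2) - 19) + (0 + 2))*(-1162) = ((-12 - 19) + 2)*(-1162) = (-31 + 2)*(-1162) = -29*(-1162) = 33698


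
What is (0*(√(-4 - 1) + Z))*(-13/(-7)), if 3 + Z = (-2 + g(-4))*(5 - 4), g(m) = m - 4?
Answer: 0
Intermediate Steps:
g(m) = -4 + m
Z = -13 (Z = -3 + (-2 + (-4 - 4))*(5 - 4) = -3 + (-2 - 8)*1 = -3 - 10*1 = -3 - 10 = -13)
(0*(√(-4 - 1) + Z))*(-13/(-7)) = (0*(√(-4 - 1) - 13))*(-13/(-7)) = (0*(√(-5) - 13))*(-13*(-⅐)) = (0*(I*√5 - 13))*(13/7) = (0*(-13 + I*√5))*(13/7) = 0*(13/7) = 0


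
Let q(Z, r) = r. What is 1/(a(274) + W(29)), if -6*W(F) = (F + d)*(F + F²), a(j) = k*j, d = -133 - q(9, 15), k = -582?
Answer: -1/142213 ≈ -7.0317e-6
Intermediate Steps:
d = -148 (d = -133 - 1*15 = -133 - 15 = -148)
a(j) = -582*j
W(F) = -(-148 + F)*(F + F²)/6 (W(F) = -(F - 148)*(F + F²)/6 = -(-148 + F)*(F + F²)/6)
1/(a(274) + W(29)) = 1/(-582*274 + (⅙)*29*(148 - 1*29² + 147*29)) = 1/(-159468 + (⅙)*29*(148 - 1*841 + 4263)) = 1/(-159468 + (⅙)*29*(148 - 841 + 4263)) = 1/(-159468 + (⅙)*29*3570) = 1/(-159468 + 17255) = 1/(-142213) = -1/142213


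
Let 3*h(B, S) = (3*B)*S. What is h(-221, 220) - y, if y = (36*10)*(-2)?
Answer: -47900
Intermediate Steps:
y = -720 (y = 360*(-2) = -720)
h(B, S) = B*S (h(B, S) = ((3*B)*S)/3 = (3*B*S)/3 = B*S)
h(-221, 220) - y = -221*220 - 1*(-720) = -48620 + 720 = -47900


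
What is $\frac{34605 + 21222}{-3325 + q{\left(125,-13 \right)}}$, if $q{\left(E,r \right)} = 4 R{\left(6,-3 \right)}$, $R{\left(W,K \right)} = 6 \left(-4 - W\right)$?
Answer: $- \frac{55827}{3565} \approx -15.66$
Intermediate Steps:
$R{\left(W,K \right)} = -24 - 6 W$
$q{\left(E,r \right)} = -240$ ($q{\left(E,r \right)} = 4 \left(-24 - 36\right) = 4 \left(-60\right) = -240$)
$\frac{34605 + 21222}{-3325 + q{\left(125,-13 \right)}} = \frac{34605 + 21222}{-3325 - 240} = \frac{55827}{-3565} = 55827 \left(- \frac{1}{3565}\right) = - \frac{55827}{3565}$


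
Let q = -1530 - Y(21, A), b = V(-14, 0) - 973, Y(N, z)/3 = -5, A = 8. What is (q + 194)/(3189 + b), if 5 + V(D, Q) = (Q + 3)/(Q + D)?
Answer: -18494/30951 ≈ -0.59752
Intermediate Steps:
Y(N, z) = -15 (Y(N, z) = 3*(-5) = -15)
V(D, Q) = -5 + (3 + Q)/(D + Q) (V(D, Q) = -5 + (Q + 3)/(Q + D) = -5 + (3 + Q)/(D + Q))
b = -13695/14 (b = (3 - 5*(-14) - 4*0)/(-14 + 0) - 973 = (3 + 70 + 0)/(-14) - 973 = -1/14*73 - 973 = -73/14 - 973 = -13695/14 ≈ -978.21)
q = -1515 (q = -1530 - 1*(-15) = -1530 + 15 = -1515)
(q + 194)/(3189 + b) = (-1515 + 194)/(3189 - 13695/14) = -1321/30951/14 = -1321*14/30951 = -18494/30951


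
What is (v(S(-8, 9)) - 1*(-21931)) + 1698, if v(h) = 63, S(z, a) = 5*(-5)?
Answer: 23692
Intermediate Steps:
S(z, a) = -25
(v(S(-8, 9)) - 1*(-21931)) + 1698 = (63 - 1*(-21931)) + 1698 = (63 + 21931) + 1698 = 21994 + 1698 = 23692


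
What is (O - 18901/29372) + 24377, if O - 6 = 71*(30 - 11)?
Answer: 755781403/29372 ≈ 25731.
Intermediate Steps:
O = 1355 (O = 6 + 71*(30 - 11) = 6 + 71*19 = 6 + 1349 = 1355)
(O - 18901/29372) + 24377 = (1355 - 18901/29372) + 24377 = 39780159/29372 + 24377 = 755781403/29372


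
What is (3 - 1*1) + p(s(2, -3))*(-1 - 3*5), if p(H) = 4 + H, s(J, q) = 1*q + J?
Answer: -46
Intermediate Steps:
s(J, q) = J + q (s(J, q) = q + J = J + q)
(3 - 1*1) + p(s(2, -3))*(-1 - 3*5) = (3 - 1*1) + (4 + (2 - 3))*(-1 - 3*5) = (3 - 1) + (4 - 1)*(-1 - 15) = 2 + 3*(-16) = 2 - 48 = -46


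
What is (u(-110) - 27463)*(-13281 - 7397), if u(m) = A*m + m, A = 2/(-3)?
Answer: 1705914322/3 ≈ 5.6864e+8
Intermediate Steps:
A = -⅔ (A = 2*(-⅓) = -⅔ ≈ -0.66667)
u(m) = m/3 (u(m) = -2*m/3 + m = m/3)
(u(-110) - 27463)*(-13281 - 7397) = ((⅓)*(-110) - 27463)*(-13281 - 7397) = (-110/3 - 27463)*(-20678) = -82499/3*(-20678) = 1705914322/3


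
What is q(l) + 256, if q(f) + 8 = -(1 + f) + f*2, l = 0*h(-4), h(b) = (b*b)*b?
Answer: 247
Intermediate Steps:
h(b) = b³ (h(b) = b²*b = b³)
l = 0 (l = 0*(-4)³ = 0*(-64) = 0)
q(f) = -9 + f (q(f) = -8 + (-(1 + f) + f*2) = -8 + ((-1 - f) + 2*f) = -8 + (-1 + f) = -9 + f)
q(l) + 256 = (-9 + 0) + 256 = -9 + 256 = 247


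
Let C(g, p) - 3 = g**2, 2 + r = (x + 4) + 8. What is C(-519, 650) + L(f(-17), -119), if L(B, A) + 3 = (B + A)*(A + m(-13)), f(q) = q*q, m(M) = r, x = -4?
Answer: 250151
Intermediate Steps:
r = 6 (r = -2 + ((-4 + 4) + 8) = -2 + (0 + 8) = -2 + 8 = 6)
m(M) = 6
C(g, p) = 3 + g**2
f(q) = q**2
L(B, A) = -3 + (6 + A)*(A + B) (L(B, A) = -3 + (B + A)*(A + 6) = -3 + (A + B)*(6 + A) = -3 + (6 + A)*(A + B))
C(-519, 650) + L(f(-17), -119) = (3 + (-519)**2) + (-3 + (-119)**2 + 6*(-119) + 6*(-17)**2 - 119*(-17)**2) = (3 + 269361) + (-3 + 14161 - 714 + 6*289 - 119*289) = 269364 + (-3 + 14161 - 714 + 1734 - 34391) = 269364 - 19213 = 250151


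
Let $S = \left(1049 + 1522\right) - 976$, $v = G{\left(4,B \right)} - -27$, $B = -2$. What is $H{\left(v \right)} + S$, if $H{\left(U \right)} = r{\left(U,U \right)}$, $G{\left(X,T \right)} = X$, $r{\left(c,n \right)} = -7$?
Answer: $1588$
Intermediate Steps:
$v = 31$ ($v = 4 - -27 = 4 + 27 = 31$)
$H{\left(U \right)} = -7$
$S = 1595$ ($S = 2571 - 976 = 1595$)
$H{\left(v \right)} + S = -7 + 1595 = 1588$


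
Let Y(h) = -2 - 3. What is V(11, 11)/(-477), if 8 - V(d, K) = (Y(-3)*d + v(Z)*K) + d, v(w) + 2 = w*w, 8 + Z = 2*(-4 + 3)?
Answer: 114/53 ≈ 2.1509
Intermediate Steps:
Y(h) = -5
Z = -10 (Z = -8 + 2*(-4 + 3) = -8 + 2*(-1) = -8 - 2 = -10)
v(w) = -2 + w² (v(w) = -2 + w*w = -2 + w²)
V(d, K) = 8 - 98*K + 4*d (V(d, K) = 8 - ((-5*d + (-2 + (-10)²)*K) + d) = 8 - ((-5*d + (-2 + 100)*K) + d) = 8 - ((-5*d + 98*K) + d) = 8 - (-4*d + 98*K) = 8 + (-98*K + 4*d) = 8 - 98*K + 4*d)
V(11, 11)/(-477) = (8 - 98*11 + 4*11)/(-477) = (8 - 1078 + 44)*(-1/477) = -1026*(-1/477) = 114/53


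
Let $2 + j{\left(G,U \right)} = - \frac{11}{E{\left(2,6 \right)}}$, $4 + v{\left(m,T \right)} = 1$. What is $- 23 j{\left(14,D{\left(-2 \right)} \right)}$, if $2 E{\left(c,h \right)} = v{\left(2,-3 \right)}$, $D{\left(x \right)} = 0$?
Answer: $- \frac{368}{3} \approx -122.67$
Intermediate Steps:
$v{\left(m,T \right)} = -3$ ($v{\left(m,T \right)} = -4 + 1 = -3$)
$E{\left(c,h \right)} = - \frac{3}{2}$ ($E{\left(c,h \right)} = \frac{1}{2} \left(-3\right) = - \frac{3}{2}$)
$j{\left(G,U \right)} = \frac{16}{3}$ ($j{\left(G,U \right)} = -2 - \frac{11}{- \frac{3}{2}} = -2 - - \frac{22}{3} = -2 + \frac{22}{3} = \frac{16}{3}$)
$- 23 j{\left(14,D{\left(-2 \right)} \right)} = \left(-23\right) \frac{16}{3} = - \frac{368}{3}$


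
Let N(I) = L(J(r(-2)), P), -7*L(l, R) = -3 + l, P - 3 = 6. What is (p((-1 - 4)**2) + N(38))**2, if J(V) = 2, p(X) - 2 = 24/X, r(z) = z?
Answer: 294849/30625 ≈ 9.6277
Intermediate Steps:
p(X) = 2 + 24/X
P = 9 (P = 3 + 6 = 9)
L(l, R) = 3/7 - l/7 (L(l, R) = -(-3 + l)/7 = 3/7 - l/7)
N(I) = 1/7 (N(I) = 3/7 - 1/7*2 = 3/7 - 2/7 = 1/7)
(p((-1 - 4)**2) + N(38))**2 = ((2 + 24/((-1 - 4)**2)) + 1/7)**2 = ((2 + 24/((-5)**2)) + 1/7)**2 = ((2 + 24/25) + 1/7)**2 = (74/25 + 1/7)**2 = (543/175)**2 = 294849/30625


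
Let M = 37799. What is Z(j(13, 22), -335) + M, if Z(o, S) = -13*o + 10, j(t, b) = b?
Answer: 37523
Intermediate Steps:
Z(o, S) = 10 - 13*o
Z(j(13, 22), -335) + M = (10 - 13*22) + 37799 = (10 - 286) + 37799 = -276 + 37799 = 37523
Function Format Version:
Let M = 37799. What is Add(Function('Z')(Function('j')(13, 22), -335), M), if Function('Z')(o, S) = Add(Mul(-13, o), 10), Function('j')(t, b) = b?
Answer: 37523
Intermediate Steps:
Function('Z')(o, S) = Add(10, Mul(-13, o))
Add(Function('Z')(Function('j')(13, 22), -335), M) = Add(Add(10, Mul(-13, 22)), 37799) = Add(Add(10, -286), 37799) = Add(-276, 37799) = 37523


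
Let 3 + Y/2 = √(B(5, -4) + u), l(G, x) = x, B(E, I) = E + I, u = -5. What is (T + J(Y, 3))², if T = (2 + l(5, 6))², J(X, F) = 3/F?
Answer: 4225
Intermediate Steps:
Y = -6 + 4*I (Y = -6 + 2*√((5 - 4) - 5) = -6 + 2*√(1 - 5) = -6 + 2*√(-4) = -6 + 2*(2*I) = -6 + 4*I ≈ -6.0 + 4.0*I)
T = 64 (T = (2 + 6)² = 8² = 64)
(T + J(Y, 3))² = (64 + 3/3)² = (64 + 3*(⅓))² = (64 + 1)² = 65² = 4225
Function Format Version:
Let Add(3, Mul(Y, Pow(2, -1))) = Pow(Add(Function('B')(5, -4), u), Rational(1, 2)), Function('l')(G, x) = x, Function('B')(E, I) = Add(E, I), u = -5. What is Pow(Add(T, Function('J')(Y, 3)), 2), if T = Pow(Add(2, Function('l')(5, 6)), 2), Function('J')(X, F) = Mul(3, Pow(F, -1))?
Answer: 4225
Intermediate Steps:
Y = Add(-6, Mul(4, I)) (Y = Add(-6, Mul(2, Pow(Add(Add(5, -4), -5), Rational(1, 2)))) = Add(-6, Mul(2, Pow(Add(1, -5), Rational(1, 2)))) = Add(-6, Mul(2, Pow(-4, Rational(1, 2)))) = Add(-6, Mul(2, Mul(2, I))) = Add(-6, Mul(4, I)) ≈ Add(-6.0000, Mul(4.0000, I)))
T = 64 (T = Pow(Add(2, 6), 2) = Pow(8, 2) = 64)
Pow(Add(T, Function('J')(Y, 3)), 2) = Pow(Add(64, Mul(3, Pow(3, -1))), 2) = Pow(Add(64, Mul(3, Rational(1, 3))), 2) = Pow(Add(64, 1), 2) = Pow(65, 2) = 4225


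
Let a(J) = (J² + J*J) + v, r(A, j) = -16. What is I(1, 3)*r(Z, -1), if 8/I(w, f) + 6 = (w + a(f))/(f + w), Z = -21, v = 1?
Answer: 128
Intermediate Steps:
a(J) = 1 + 2*J² (a(J) = (J² + J*J) + 1 = (J² + J²) + 1 = 2*J² + 1 = 1 + 2*J²)
I(w, f) = 8/(-6 + (1 + w + 2*f²)/(f + w)) (I(w, f) = 8/(-6 + (w + (1 + 2*f²))/(f + w)) = 8/(-6 + (1 + w + 2*f²)/(f + w)))
I(1, 3)*r(Z, -1) = (8*(3 + 1)/(1 - 6*3 - 5*1 + 2*3²))*(-16) = (8*4/(1 - 18 - 5 + 2*9))*(-16) = (8*4/(1 - 18 - 5 + 18))*(-16) = (8*4/(-4))*(-16) = (8*(-¼)*4)*(-16) = -8*(-16) = 128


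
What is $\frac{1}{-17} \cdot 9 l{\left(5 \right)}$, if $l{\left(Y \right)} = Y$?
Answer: $- \frac{45}{17} \approx -2.6471$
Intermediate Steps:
$\frac{1}{-17} \cdot 9 l{\left(5 \right)} = \frac{1}{-17} \cdot 9 \cdot 5 = \left(- \frac{1}{17}\right) 9 \cdot 5 = \left(- \frac{9}{17}\right) 5 = - \frac{45}{17}$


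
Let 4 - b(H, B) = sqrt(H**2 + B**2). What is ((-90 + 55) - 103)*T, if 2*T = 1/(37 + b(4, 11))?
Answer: -2829/1544 - 69*sqrt(137)/1544 ≈ -2.3553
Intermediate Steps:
b(H, B) = 4 - sqrt(B**2 + H**2) (b(H, B) = 4 - sqrt(H**2 + B**2) = 4 - sqrt(B**2 + H**2))
T = 1/(2*(41 - sqrt(137))) (T = 1/(2*(37 + (4 - sqrt(11**2 + 4**2)))) = 1/(2*(37 + (4 - sqrt(121 + 16)))) = 1/(2*(37 + (4 - sqrt(137)))) = 1/(2*(41 - sqrt(137))) ≈ 0.017068)
((-90 + 55) - 103)*T = ((-90 + 55) - 103)*(41/3088 + sqrt(137)/3088) = (-35 - 103)*(41/3088 + sqrt(137)/3088) = -138*(41/3088 + sqrt(137)/3088) = -2829/1544 - 69*sqrt(137)/1544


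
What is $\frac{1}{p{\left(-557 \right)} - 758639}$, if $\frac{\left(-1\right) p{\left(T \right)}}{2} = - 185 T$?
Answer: $- \frac{1}{964729} \approx -1.0366 \cdot 10^{-6}$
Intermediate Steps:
$p{\left(T \right)} = 370 T$ ($p{\left(T \right)} = - 2 \left(- 185 T\right) = 370 T$)
$\frac{1}{p{\left(-557 \right)} - 758639} = \frac{1}{370 \left(-557\right) - 758639} = \frac{1}{-206090 - 758639} = \frac{1}{-964729} = - \frac{1}{964729}$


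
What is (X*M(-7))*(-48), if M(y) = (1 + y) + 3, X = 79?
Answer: 11376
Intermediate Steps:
M(y) = 4 + y
(X*M(-7))*(-48) = (79*(4 - 7))*(-48) = (79*(-3))*(-48) = -237*(-48) = 11376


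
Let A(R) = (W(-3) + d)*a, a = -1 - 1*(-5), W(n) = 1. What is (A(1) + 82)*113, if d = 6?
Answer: 12430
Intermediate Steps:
a = 4 (a = -1 + 5 = 4)
A(R) = 28 (A(R) = (1 + 6)*4 = 7*4 = 28)
(A(1) + 82)*113 = (28 + 82)*113 = 110*113 = 12430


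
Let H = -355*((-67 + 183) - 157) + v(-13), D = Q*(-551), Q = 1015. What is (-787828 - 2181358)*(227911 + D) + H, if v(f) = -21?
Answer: 983851672378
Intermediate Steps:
D = -559265 (D = 1015*(-551) = -559265)
H = 14534 (H = -355*((-67 + 183) - 157) - 21 = -355*(116 - 157) - 21 = -355*(-41) - 21 = 14555 - 21 = 14534)
(-787828 - 2181358)*(227911 + D) + H = (-787828 - 2181358)*(227911 - 559265) + 14534 = -2969186*(-331354) + 14534 = 983851657844 + 14534 = 983851672378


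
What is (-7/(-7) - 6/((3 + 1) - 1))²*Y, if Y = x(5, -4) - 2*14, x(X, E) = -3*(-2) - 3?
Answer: -25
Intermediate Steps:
x(X, E) = 3 (x(X, E) = 6 - 3 = 3)
Y = -25 (Y = 3 - 2*14 = 3 - 1*28 = 3 - 28 = -25)
(-7/(-7) - 6/((3 + 1) - 1))²*Y = (-7/(-7) - 6/((3 + 1) - 1))²*(-25) = (-7*(-⅐) - 6/(4 - 1))²*(-25) = (1 - 6/3)²*(-25) = (1 - 6*⅓)²*(-25) = (1 - 2)²*(-25) = (-1)²*(-25) = 1*(-25) = -25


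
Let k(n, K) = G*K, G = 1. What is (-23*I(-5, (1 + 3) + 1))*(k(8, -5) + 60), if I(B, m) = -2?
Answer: 2530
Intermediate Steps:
k(n, K) = K (k(n, K) = 1*K = K)
(-23*I(-5, (1 + 3) + 1))*(k(8, -5) + 60) = (-23*(-2))*(-5 + 60) = 46*55 = 2530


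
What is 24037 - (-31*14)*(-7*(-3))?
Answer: 33151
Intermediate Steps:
24037 - (-31*14)*(-7*(-3)) = 24037 - (-434)*21 = 24037 - 1*(-9114) = 24037 + 9114 = 33151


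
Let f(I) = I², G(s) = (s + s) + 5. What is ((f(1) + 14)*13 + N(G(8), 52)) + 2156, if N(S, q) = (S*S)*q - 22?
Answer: 25261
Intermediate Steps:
G(s) = 5 + 2*s (G(s) = 2*s + 5 = 5 + 2*s)
N(S, q) = -22 + q*S² (N(S, q) = S²*q - 22 = q*S² - 22 = -22 + q*S²)
((f(1) + 14)*13 + N(G(8), 52)) + 2156 = ((1² + 14)*13 + (-22 + 52*(5 + 2*8)²)) + 2156 = ((1 + 14)*13 + (-22 + 52*(5 + 16)²)) + 2156 = (15*13 + (-22 + 52*21²)) + 2156 = (195 + (-22 + 52*441)) + 2156 = (195 + (-22 + 22932)) + 2156 = (195 + 22910) + 2156 = 23105 + 2156 = 25261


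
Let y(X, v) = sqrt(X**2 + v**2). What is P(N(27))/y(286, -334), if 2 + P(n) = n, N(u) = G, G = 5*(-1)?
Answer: -7*sqrt(48338)/96676 ≈ -0.015919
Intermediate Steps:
G = -5
N(u) = -5
P(n) = -2 + n
P(N(27))/y(286, -334) = (-2 - 5)/(sqrt(286**2 + (-334)**2)) = -7/sqrt(81796 + 111556) = -7*sqrt(48338)/96676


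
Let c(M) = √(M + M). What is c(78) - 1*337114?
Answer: -337114 + 2*√39 ≈ -3.3710e+5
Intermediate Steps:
c(M) = √2*√M (c(M) = √(2*M) = √2*√M)
c(78) - 1*337114 = √2*√78 - 1*337114 = 2*√39 - 337114 = -337114 + 2*√39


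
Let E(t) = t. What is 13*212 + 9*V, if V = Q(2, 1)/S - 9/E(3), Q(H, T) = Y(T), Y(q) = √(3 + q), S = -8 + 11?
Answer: 2735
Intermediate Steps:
S = 3
Q(H, T) = √(3 + T)
V = -7/3 (V = √(3 + 1)/3 - 9/3 = √4*(⅓) - 9*⅓ = 2*(⅓) - 3 = ⅔ - 3 = -7/3 ≈ -2.3333)
13*212 + 9*V = 13*212 + 9*(-7/3) = 2756 - 21 = 2735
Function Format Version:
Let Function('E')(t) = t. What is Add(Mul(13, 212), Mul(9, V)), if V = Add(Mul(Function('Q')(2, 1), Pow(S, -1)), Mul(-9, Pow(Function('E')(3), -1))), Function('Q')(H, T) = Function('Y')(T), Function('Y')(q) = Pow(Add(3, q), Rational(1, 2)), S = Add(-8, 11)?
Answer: 2735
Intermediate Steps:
S = 3
Function('Q')(H, T) = Pow(Add(3, T), Rational(1, 2))
V = Rational(-7, 3) (V = Add(Mul(Pow(Add(3, 1), Rational(1, 2)), Pow(3, -1)), Mul(-9, Pow(3, -1))) = Add(Mul(Pow(4, Rational(1, 2)), Rational(1, 3)), Mul(-9, Rational(1, 3))) = Add(Mul(2, Rational(1, 3)), -3) = Add(Rational(2, 3), -3) = Rational(-7, 3) ≈ -2.3333)
Add(Mul(13, 212), Mul(9, V)) = Add(Mul(13, 212), Mul(9, Rational(-7, 3))) = Add(2756, -21) = 2735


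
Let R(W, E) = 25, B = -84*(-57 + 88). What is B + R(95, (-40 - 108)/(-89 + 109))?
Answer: -2579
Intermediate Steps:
B = -2604 (B = -84*31 = -2604)
B + R(95, (-40 - 108)/(-89 + 109)) = -2604 + 25 = -2579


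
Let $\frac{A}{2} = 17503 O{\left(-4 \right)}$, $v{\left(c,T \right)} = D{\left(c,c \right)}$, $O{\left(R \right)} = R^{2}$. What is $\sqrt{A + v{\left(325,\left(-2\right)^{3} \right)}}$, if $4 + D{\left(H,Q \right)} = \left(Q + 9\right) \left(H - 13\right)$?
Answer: $10 \sqrt{6643} \approx 815.05$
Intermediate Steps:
$D{\left(H,Q \right)} = -4 + \left(-13 + H\right) \left(9 + Q\right)$ ($D{\left(H,Q \right)} = -4 + \left(Q + 9\right) \left(H - 13\right) = -4 + \left(9 + Q\right) \left(-13 + H\right) = -4 + \left(-13 + H\right) \left(9 + Q\right)$)
$v{\left(c,T \right)} = -121 + c^{2} - 4 c$ ($v{\left(c,T \right)} = -121 - 13 c + 9 c + c c = -121 - 13 c + 9 c + c^{2} = -121 + c^{2} - 4 c$)
$A = 560096$ ($A = 2 \cdot 17503 \left(-4\right)^{2} = 2 \cdot 17503 \cdot 16 = 2 \cdot 280048 = 560096$)
$\sqrt{A + v{\left(325,\left(-2\right)^{3} \right)}} = \sqrt{560096 - \left(1421 - 105625\right)} = \sqrt{560096 - -104204} = \sqrt{560096 + 104204} = \sqrt{664300} = 10 \sqrt{6643}$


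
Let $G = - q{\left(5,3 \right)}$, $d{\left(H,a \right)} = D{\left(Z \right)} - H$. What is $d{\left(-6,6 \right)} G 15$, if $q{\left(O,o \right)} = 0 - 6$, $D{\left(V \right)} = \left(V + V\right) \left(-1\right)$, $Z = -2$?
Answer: $900$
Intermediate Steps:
$D{\left(V \right)} = - 2 V$ ($D{\left(V \right)} = 2 V \left(-1\right) = - 2 V$)
$d{\left(H,a \right)} = 4 - H$ ($d{\left(H,a \right)} = \left(-2\right) \left(-2\right) - H = 4 - H$)
$q{\left(O,o \right)} = -6$ ($q{\left(O,o \right)} = 0 - 6 = -6$)
$G = 6$ ($G = \left(-1\right) \left(-6\right) = 6$)
$d{\left(-6,6 \right)} G 15 = \left(4 - -6\right) 6 \cdot 15 = \left(4 + 6\right) 6 \cdot 15 = 10 \cdot 6 \cdot 15 = 60 \cdot 15 = 900$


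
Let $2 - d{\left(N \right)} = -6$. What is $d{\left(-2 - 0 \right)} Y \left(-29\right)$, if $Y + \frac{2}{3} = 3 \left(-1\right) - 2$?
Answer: $\frac{3944}{3} \approx 1314.7$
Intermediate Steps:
$d{\left(N \right)} = 8$ ($d{\left(N \right)} = 2 - -6 = 2 + 6 = 8$)
$Y = - \frac{17}{3}$ ($Y = - \frac{2}{3} + \left(3 \left(-1\right) - 2\right) = - \frac{2}{3} - 5 = - \frac{17}{3} \approx -5.6667$)
$d{\left(-2 - 0 \right)} Y \left(-29\right) = 8 \left(- \frac{17}{3}\right) \left(-29\right) = \left(- \frac{136}{3}\right) \left(-29\right) = \frac{3944}{3}$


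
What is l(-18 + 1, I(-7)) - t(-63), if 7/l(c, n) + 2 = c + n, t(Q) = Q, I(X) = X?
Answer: 1631/26 ≈ 62.731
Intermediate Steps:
l(c, n) = 7/(-2 + c + n) (l(c, n) = 7/(-2 + (c + n)) = 7/(-2 + c + n))
l(-18 + 1, I(-7)) - t(-63) = 7/(-2 + (-18 + 1) - 7) - 1*(-63) = 7/(-2 - 17 - 7) + 63 = 7/(-26) + 63 = 7*(-1/26) + 63 = -7/26 + 63 = 1631/26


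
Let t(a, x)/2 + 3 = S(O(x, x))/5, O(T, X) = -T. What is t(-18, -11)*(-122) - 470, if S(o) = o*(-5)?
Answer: 2946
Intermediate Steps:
S(o) = -5*o
t(a, x) = -6 + 2*x (t(a, x) = -6 + 2*(-(-5)*x/5) = -6 + 2*((5*x)*(⅕)) = -6 + 2*x)
t(-18, -11)*(-122) - 470 = (-6 + 2*(-11))*(-122) - 470 = (-6 - 22)*(-122) - 470 = -28*(-122) - 470 = 3416 - 470 = 2946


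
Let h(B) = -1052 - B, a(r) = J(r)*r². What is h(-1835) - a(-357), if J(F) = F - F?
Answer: 783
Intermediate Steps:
J(F) = 0
a(r) = 0 (a(r) = 0*r² = 0)
h(-1835) - a(-357) = (-1052 - 1*(-1835)) - 1*0 = (-1052 + 1835) + 0 = 783 + 0 = 783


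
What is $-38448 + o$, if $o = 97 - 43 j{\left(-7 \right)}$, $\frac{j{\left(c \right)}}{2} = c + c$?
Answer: $-37147$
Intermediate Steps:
$j{\left(c \right)} = 4 c$ ($j{\left(c \right)} = 2 \left(c + c\right) = 2 \cdot 2 c = 4 c$)
$o = 1301$ ($o = 97 - 43 \cdot 4 \left(-7\right) = 97 - -1204 = 97 + 1204 = 1301$)
$-38448 + o = -38448 + 1301 = -37147$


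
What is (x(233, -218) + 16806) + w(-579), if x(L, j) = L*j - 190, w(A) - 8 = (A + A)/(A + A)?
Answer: -34169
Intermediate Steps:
w(A) = 9 (w(A) = 8 + (A + A)/(A + A) = 8 + (2*A)/((2*A)) = 8 + (2*A)*(1/(2*A)) = 8 + 1 = 9)
x(L, j) = -190 + L*j
(x(233, -218) + 16806) + w(-579) = ((-190 + 233*(-218)) + 16806) + 9 = ((-190 - 50794) + 16806) + 9 = (-50984 + 16806) + 9 = -34178 + 9 = -34169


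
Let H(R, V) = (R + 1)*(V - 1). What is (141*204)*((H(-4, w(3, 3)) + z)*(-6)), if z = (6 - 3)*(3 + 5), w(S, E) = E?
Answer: -3106512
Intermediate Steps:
H(R, V) = (1 + R)*(-1 + V)
z = 24 (z = 3*8 = 24)
(141*204)*((H(-4, w(3, 3)) + z)*(-6)) = (141*204)*(((-1 + 3 - 1*(-4) - 4*3) + 24)*(-6)) = 28764*(((-1 + 3 + 4 - 12) + 24)*(-6)) = 28764*((-6 + 24)*(-6)) = 28764*(18*(-6)) = 28764*(-108) = -3106512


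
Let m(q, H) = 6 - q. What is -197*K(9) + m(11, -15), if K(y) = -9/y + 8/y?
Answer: 152/9 ≈ 16.889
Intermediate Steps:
K(y) = -1/y
-197*K(9) + m(11, -15) = -(-197)/9 + (6 - 1*11) = -(-197)/9 + (6 - 11) = -197*(-1/9) - 5 = 197/9 - 5 = 152/9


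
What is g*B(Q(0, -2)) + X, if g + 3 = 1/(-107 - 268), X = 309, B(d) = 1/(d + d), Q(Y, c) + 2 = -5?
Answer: 811688/2625 ≈ 309.21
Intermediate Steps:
Q(Y, c) = -7 (Q(Y, c) = -2 - 5 = -7)
B(d) = 1/(2*d)
g = -1126/375 (g = -3 + 1/(-107 - 268) = -3 + 1/(-375) = -3 - 1/375 = -1126/375 ≈ -3.0027)
g*B(Q(0, -2)) + X = -563/(375*(-7)) + 309 = -563*(-1)/(375*7) + 309 = -1126/375*(-1/14) + 309 = 563/2625 + 309 = 811688/2625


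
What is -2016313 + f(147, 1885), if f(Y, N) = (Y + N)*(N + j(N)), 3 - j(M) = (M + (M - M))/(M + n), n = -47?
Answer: 1670759497/919 ≈ 1.8180e+6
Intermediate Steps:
j(M) = 3 - M/(-47 + M) (j(M) = 3 - (M + (M - M))/(M - 47) = 3 - (M + 0)/(-47 + M) = 3 - M/(-47 + M))
f(Y, N) = (N + Y)*(N + (-141 + 2*N)/(-47 + N)) (f(Y, N) = (Y + N)*(N + (-141 + 2*N)/(-47 + N)) = (N + Y)*(N + (-141 + 2*N)/(-47 + N)))
-2016313 + f(147, 1885) = -2016313 + (1885*(-141 + 2*1885) + 147*(-141 + 2*1885) + 1885*(-47 + 1885)*(1885 + 147))/(-47 + 1885) = -2016313 + (1885*(-141 + 3770) + 147*(-141 + 3770) + 1885*1838*2032)/1838 = -2016313 + (1885*3629 + 147*3629 + 7040128160)/1838 = -2016313 + (6840665 + 533463 + 7040128160)/1838 = -2016313 + (1/1838)*7047502288 = -2016313 + 3523751144/919 = 1670759497/919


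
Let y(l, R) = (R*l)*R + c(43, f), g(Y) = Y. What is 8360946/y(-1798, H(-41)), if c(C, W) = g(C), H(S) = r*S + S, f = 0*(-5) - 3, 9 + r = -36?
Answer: -2786982/1950479975 ≈ -0.0014289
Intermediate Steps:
r = -45 (r = -9 - 36 = -45)
f = -3 (f = 0 - 3 = -3)
H(S) = -44*S (H(S) = -45*S + S = -44*S)
c(C, W) = C
y(l, R) = 43 + l*R² (y(l, R) = (R*l)*R + 43 = l*R² + 43 = 43 + l*R²)
8360946/y(-1798, H(-41)) = 8360946/(43 - 1798*(-44*(-41))²) = 8360946/(43 - 1798*1804²) = 8360946/(43 - 1798*3254416) = 8360946/(43 - 5851439968) = 8360946/(-5851439925) = 8360946*(-1/5851439925) = -2786982/1950479975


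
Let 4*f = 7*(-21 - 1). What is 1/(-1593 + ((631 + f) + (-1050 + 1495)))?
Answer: -2/1111 ≈ -0.0018002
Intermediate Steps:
f = -77/2 (f = (7*(-21 - 1))/4 = (7*(-22))/4 = (1/4)*(-154) = -77/2 ≈ -38.500)
1/(-1593 + ((631 + f) + (-1050 + 1495))) = 1/(-1593 + ((631 - 77/2) + (-1050 + 1495))) = 1/(-1593 + (1185/2 + 445)) = 1/(-1593 + 2075/2) = 1/(-1111/2) = -2/1111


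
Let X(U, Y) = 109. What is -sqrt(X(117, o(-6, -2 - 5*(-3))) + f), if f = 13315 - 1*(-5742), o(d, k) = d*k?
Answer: -37*sqrt(14) ≈ -138.44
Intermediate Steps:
f = 19057 (f = 13315 + 5742 = 19057)
-sqrt(X(117, o(-6, -2 - 5*(-3))) + f) = -sqrt(109 + 19057) = -sqrt(19166) = -37*sqrt(14)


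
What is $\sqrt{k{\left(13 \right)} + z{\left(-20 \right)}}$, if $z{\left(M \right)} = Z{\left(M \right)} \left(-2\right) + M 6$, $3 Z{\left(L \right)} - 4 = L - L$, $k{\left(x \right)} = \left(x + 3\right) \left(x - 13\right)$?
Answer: $\frac{4 i \sqrt{69}}{3} \approx 11.076 i$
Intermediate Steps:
$k{\left(x \right)} = \left(-13 + x\right) \left(3 + x\right)$ ($k{\left(x \right)} = \left(3 + x\right) \left(-13 + x\right) = \left(-13 + x\right) \left(3 + x\right)$)
$Z{\left(L \right)} = \frac{4}{3}$ ($Z{\left(L \right)} = \frac{4}{3} + \frac{L - L}{3} = \frac{4}{3} + \frac{1}{3} \cdot 0 = \frac{4}{3} + 0 = \frac{4}{3}$)
$z{\left(M \right)} = - \frac{8}{3} + 6 M$ ($z{\left(M \right)} = \frac{4}{3} \left(-2\right) + M 6 = - \frac{8}{3} + 6 M$)
$\sqrt{k{\left(13 \right)} + z{\left(-20 \right)}} = \sqrt{\left(-39 + 13^{2} - 130\right) + \left(- \frac{8}{3} + 6 \left(-20\right)\right)} = \sqrt{\left(-39 + 169 - 130\right) - \frac{368}{3}} = \sqrt{0 - \frac{368}{3}} = \sqrt{- \frac{368}{3}} = \frac{4 i \sqrt{69}}{3}$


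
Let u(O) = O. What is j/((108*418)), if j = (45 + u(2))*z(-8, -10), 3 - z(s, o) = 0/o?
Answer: 47/15048 ≈ 0.0031233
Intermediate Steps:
z(s, o) = 3 (z(s, o) = 3 - 0/o = 3 - 1*0 = 3 + 0 = 3)
j = 141 (j = (45 + 2)*3 = 47*3 = 141)
j/((108*418)) = 141/((108*418)) = 141/45144 = 141*(1/45144) = 47/15048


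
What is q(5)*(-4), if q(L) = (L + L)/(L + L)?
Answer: -4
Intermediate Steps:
q(L) = 1 (q(L) = (2*L)/((2*L)) = (2*L)*(1/(2*L)) = 1)
q(5)*(-4) = 1*(-4) = -4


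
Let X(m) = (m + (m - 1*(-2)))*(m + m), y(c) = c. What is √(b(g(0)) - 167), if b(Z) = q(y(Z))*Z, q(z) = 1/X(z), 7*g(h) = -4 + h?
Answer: I*√5991/6 ≈ 12.9*I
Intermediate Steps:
X(m) = 2*m*(2 + 2*m) (X(m) = (m + (m + 2))*(2*m) = (m + (2 + m))*(2*m) = (2 + 2*m)*(2*m) = 2*m*(2 + 2*m))
g(h) = -4/7 + h/7 (g(h) = (-4 + h)/7 = -4/7 + h/7)
q(z) = 1/(4*z*(1 + z))
b(Z) = 1/(4*(1 + Z)) (b(Z) = (1/(4*Z*(1 + Z)))*Z = 1/(4*(1 + Z)))
√(b(g(0)) - 167) = √(1/(4*(1 + (-4/7 + (⅐)*0))) - 167) = √(1/(4*(1 + (-4/7 + 0))) - 167) = √(1/(4*(1 - 4/7)) - 167) = √(1/(4*(3/7)) - 167) = √((¼)*(7/3) - 167) = √(7/12 - 167) = √(-1997/12) = I*√5991/6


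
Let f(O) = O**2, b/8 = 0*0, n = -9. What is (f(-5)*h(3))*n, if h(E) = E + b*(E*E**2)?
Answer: -675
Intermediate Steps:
b = 0 (b = 8*(0*0) = 8*0 = 0)
h(E) = E (h(E) = E + 0*(E*E**2) = E + 0*E**3 = E + 0 = E)
(f(-5)*h(3))*n = ((-5)**2*3)*(-9) = (25*3)*(-9) = 75*(-9) = -675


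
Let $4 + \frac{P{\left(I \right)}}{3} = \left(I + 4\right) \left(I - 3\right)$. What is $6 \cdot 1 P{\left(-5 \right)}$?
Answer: $72$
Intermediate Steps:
$P{\left(I \right)} = -12 + 3 \left(-3 + I\right) \left(4 + I\right)$ ($P{\left(I \right)} = -12 + 3 \left(I + 4\right) \left(I - 3\right) = -12 + 3 \left(4 + I\right) \left(-3 + I\right) = -12 + 3 \left(-3 + I\right) \left(4 + I\right)$)
$6 \cdot 1 P{\left(-5 \right)} = 6 \cdot 1 \left(-48 + 3 \left(-5\right) + 3 \left(-5\right)^{2}\right) = 6 \left(-48 - 15 + 3 \cdot 25\right) = 6 \left(-48 - 15 + 75\right) = 6 \cdot 12 = 72$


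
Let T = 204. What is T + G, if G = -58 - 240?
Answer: -94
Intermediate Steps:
G = -298
T + G = 204 - 298 = -94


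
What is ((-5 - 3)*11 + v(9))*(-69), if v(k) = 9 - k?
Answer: 6072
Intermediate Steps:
((-5 - 3)*11 + v(9))*(-69) = ((-5 - 3)*11 + (9 - 1*9))*(-69) = (-8*11 + (9 - 9))*(-69) = (-88 + 0)*(-69) = -88*(-69) = 6072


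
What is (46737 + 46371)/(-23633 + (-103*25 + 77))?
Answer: -93108/26131 ≈ -3.5631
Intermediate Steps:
(46737 + 46371)/(-23633 + (-103*25 + 77)) = 93108/(-23633 + (-2575 + 77)) = 93108/(-23633 - 2498) = 93108/(-26131) = 93108*(-1/26131) = -93108/26131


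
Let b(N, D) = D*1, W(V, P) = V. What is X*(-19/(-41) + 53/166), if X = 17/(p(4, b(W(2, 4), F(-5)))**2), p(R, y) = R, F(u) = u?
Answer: 90559/108896 ≈ 0.83161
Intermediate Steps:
b(N, D) = D
X = 17/16 (X = 17/(4**2) = 17/16 ≈ 1.0625)
X*(-19/(-41) + 53/166) = 17*(-19/(-41) + 53/166)/16 = 17*(-19*(-1/41) + 53*(1/166))/16 = 17*(19/41 + 53/166)/16 = (17/16)*(5327/6806) = 90559/108896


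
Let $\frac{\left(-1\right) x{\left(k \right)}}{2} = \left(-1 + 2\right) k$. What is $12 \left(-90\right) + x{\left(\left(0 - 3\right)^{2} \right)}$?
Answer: $-1098$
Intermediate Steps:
$x{\left(k \right)} = - 2 k$ ($x{\left(k \right)} = - 2 \left(-1 + 2\right) k = - 2 \cdot 1 k = - 2 k$)
$12 \left(-90\right) + x{\left(\left(0 - 3\right)^{2} \right)} = 12 \left(-90\right) - 2 \left(0 - 3\right)^{2} = -1080 - 2 \left(-3\right)^{2} = -1080 - 18 = -1098$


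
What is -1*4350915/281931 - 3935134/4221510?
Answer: -3246144574234/198362422635 ≈ -16.365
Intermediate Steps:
-1*4350915/281931 - 3935134/4221510 = -4350915*1/281931 - 3935134*1/4221510 = -1450305/93977 - 1967567/2110755 = -3246144574234/198362422635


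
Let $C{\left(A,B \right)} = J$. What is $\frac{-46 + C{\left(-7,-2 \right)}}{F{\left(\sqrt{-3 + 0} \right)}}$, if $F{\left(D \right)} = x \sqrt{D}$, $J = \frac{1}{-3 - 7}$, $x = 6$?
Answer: $\frac{461 \left(-3\right)^{\frac{3}{4}}}{180} \approx -4.1281 + 4.1281 i$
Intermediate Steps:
$J = - \frac{1}{10}$ ($J = \frac{1}{-10} = - \frac{1}{10} \approx -0.1$)
$C{\left(A,B \right)} = - \frac{1}{10}$
$F{\left(D \right)} = 6 \sqrt{D}$
$\frac{-46 + C{\left(-7,-2 \right)}}{F{\left(\sqrt{-3 + 0} \right)}} = \frac{-46 - \frac{1}{10}}{6 \sqrt{\sqrt{-3 + 0}}} = \frac{1}{6 \sqrt{\sqrt{-3}}} \left(- \frac{461}{10}\right) = \frac{1}{6 \sqrt{i \sqrt{3}}} \left(- \frac{461}{10}\right) = \frac{1}{6 \sqrt[4]{3} \sqrt{i}} \left(- \frac{461}{10}\right) = - \frac{3^{\frac{3}{4}} i^{\frac{3}{2}}}{18} \left(- \frac{461}{10}\right) = \frac{461 \cdot 3^{\frac{3}{4}} i^{\frac{3}{2}}}{180}$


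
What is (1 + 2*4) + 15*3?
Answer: 54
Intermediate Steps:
(1 + 2*4) + 15*3 = (1 + 8) + 45 = 9 + 45 = 54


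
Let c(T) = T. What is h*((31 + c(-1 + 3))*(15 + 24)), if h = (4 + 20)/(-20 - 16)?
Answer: -858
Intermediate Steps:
h = -2/3 (h = 24/(-36) = 24*(-1/36) = -2/3 ≈ -0.66667)
h*((31 + c(-1 + 3))*(15 + 24)) = -2*(31 + (-1 + 3))*(15 + 24)/3 = -2*(31 + 2)*39/3 = -22*39 = -2/3*1287 = -858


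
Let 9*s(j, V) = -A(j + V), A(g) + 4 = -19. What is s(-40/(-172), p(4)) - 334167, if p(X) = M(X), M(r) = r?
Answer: -3007480/9 ≈ -3.3416e+5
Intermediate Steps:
A(g) = -23 (A(g) = -4 - 19 = -23)
p(X) = X
s(j, V) = 23/9 (s(j, V) = (-1*(-23))/9 = (⅑)*23 = 23/9)
s(-40/(-172), p(4)) - 334167 = 23/9 - 334167 = -3007480/9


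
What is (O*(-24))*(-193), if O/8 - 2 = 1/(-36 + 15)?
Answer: 506432/7 ≈ 72347.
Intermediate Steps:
O = 328/21 (O = 16 + 8/(-36 + 15) = 16 + 8/(-21) = 16 + 8*(-1/21) = 16 - 8/21 = 328/21 ≈ 15.619)
(O*(-24))*(-193) = ((328/21)*(-24))*(-193) = -2624/7*(-193) = 506432/7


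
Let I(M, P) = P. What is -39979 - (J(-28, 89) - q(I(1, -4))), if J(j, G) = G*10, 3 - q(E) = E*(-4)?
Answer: -40882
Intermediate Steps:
q(E) = 3 + 4*E (q(E) = 3 - E*(-4) = 3 - (-4)*E = 3 + 4*E)
J(j, G) = 10*G
-39979 - (J(-28, 89) - q(I(1, -4))) = -39979 - (10*89 - (3 + 4*(-4))) = -39979 - (890 - (3 - 16)) = -39979 - (890 - 1*(-13)) = -39979 - (890 + 13) = -39979 - 1*903 = -39979 - 903 = -40882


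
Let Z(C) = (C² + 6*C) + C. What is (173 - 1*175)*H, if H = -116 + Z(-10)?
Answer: 172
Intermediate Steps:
Z(C) = C² + 7*C
H = -86 (H = -116 - 10*(7 - 10) = -116 - 10*(-3) = -116 + 30 = -86)
(173 - 1*175)*H = (173 - 1*175)*(-86) = (173 - 175)*(-86) = -2*(-86) = 172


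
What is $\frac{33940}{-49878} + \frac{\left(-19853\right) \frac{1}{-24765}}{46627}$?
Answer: $- \frac{6531687830461}{9599167866015} \approx -0.68044$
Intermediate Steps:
$\frac{33940}{-49878} + \frac{\left(-19853\right) \frac{1}{-24765}}{46627} = 33940 \left(- \frac{1}{49878}\right) + \left(-19853\right) \left(- \frac{1}{24765}\right) \frac{1}{46627} = - \frac{16970}{24939} + \frac{19853}{24765} \cdot \frac{1}{46627} = - \frac{16970}{24939} + \frac{19853}{1154717655} = - \frac{6531687830461}{9599167866015}$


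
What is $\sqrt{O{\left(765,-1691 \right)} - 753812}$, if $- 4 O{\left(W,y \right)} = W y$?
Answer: $\frac{i \sqrt{1721633}}{2} \approx 656.05 i$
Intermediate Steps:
$O{\left(W,y \right)} = - \frac{W y}{4}$
$\sqrt{O{\left(765,-1691 \right)} - 753812} = \sqrt{\left(- \frac{1}{4}\right) 765 \left(-1691\right) - 753812} = \sqrt{\frac{1293615}{4} - 753812} = \sqrt{- \frac{1721633}{4}} = \frac{i \sqrt{1721633}}{2}$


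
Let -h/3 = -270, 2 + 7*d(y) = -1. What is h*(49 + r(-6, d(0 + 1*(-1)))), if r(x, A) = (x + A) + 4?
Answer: 264060/7 ≈ 37723.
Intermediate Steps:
d(y) = -3/7 (d(y) = -2/7 + (⅐)*(-1) = -2/7 - ⅐ = -3/7)
r(x, A) = 4 + A + x (r(x, A) = (A + x) + 4 = 4 + A + x)
h = 810 (h = -3*(-270) = 810)
h*(49 + r(-6, d(0 + 1*(-1)))) = 810*(49 + (4 - 3/7 - 6)) = 810*(49 - 17/7) = 810*(326/7) = 264060/7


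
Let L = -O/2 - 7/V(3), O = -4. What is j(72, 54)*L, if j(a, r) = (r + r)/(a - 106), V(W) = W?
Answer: 18/17 ≈ 1.0588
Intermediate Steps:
j(a, r) = 2*r/(-106 + a) (j(a, r) = (2*r)/(-106 + a) = 2*r/(-106 + a))
L = -1/3 (L = -1*(-4)/2 - 7/3 = 4*(1/2) - 7*1/3 = 2 - 7/3 = -1/3 ≈ -0.33333)
j(72, 54)*L = (2*54/(-106 + 72))*(-1/3) = (2*54/(-34))*(-1/3) = (2*54*(-1/34))*(-1/3) = -54/17*(-1/3) = 18/17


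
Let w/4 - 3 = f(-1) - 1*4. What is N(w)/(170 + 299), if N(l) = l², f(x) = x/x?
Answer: 0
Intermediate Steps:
f(x) = 1
w = 0 (w = 12 + 4*(1 - 1*4) = 12 + 4*(1 - 4) = 12 + 4*(-3) = 12 - 12 = 0)
N(w)/(170 + 299) = 0²/(170 + 299) = 0/469 = (1/469)*0 = 0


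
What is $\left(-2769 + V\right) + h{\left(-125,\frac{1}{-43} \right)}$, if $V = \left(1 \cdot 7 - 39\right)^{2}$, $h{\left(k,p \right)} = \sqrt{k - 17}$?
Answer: $-1745 + i \sqrt{142} \approx -1745.0 + 11.916 i$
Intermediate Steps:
$h{\left(k,p \right)} = \sqrt{-17 + k}$
$V = 1024$ ($V = \left(7 - 39\right)^{2} = \left(-32\right)^{2} = 1024$)
$\left(-2769 + V\right) + h{\left(-125,\frac{1}{-43} \right)} = \left(-2769 + 1024\right) + \sqrt{-17 - 125} = -1745 + \sqrt{-142} = -1745 + i \sqrt{142}$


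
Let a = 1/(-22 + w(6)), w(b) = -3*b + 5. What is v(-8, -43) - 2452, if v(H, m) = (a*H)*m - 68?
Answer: -88544/35 ≈ -2529.8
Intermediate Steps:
w(b) = 5 - 3*b
a = -1/35 (a = 1/(-22 + (5 - 3*6)) = 1/(-22 + (5 - 18)) = 1/(-22 - 13) = 1/(-35) = -1/35 ≈ -0.028571)
v(H, m) = -68 - H*m/35 (v(H, m) = (-H/35)*m - 68 = -H*m/35 - 68 = -68 - H*m/35)
v(-8, -43) - 2452 = (-68 - 1/35*(-8)*(-43)) - 2452 = (-68 - 344/35) - 2452 = -2724/35 - 2452 = -88544/35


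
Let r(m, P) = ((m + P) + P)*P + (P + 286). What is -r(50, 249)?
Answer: -136987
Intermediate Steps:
r(m, P) = 286 + P + P*(m + 2*P) (r(m, P) = ((P + m) + P)*P + (286 + P) = (m + 2*P)*P + (286 + P) = P*(m + 2*P) + (286 + P) = 286 + P + P*(m + 2*P))
-r(50, 249) = -(286 + 249 + 2*249² + 249*50) = -(286 + 249 + 2*62001 + 12450) = -(286 + 249 + 124002 + 12450) = -1*136987 = -136987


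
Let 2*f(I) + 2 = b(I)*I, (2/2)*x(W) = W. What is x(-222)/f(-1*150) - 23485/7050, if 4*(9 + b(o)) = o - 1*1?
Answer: -67108717/19769610 ≈ -3.3945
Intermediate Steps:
x(W) = W
b(o) = -37/4 + o/4 (b(o) = -9 + (o - 1*1)/4 = -9 + (o - 1)/4 = -9 + (-1 + o)/4 = -9 + (-¼ + o/4) = -37/4 + o/4)
f(I) = -1 + I*(-37/4 + I/4)/2 (f(I) = -1 + ((-37/4 + I/4)*I)/2 = -1 + (I*(-37/4 + I/4))/2 = -1 + I*(-37/4 + I/4)/2)
x(-222)/f(-1*150) - 23485/7050 = -222/(-1 + (-1*150)*(-37 - 1*150)/8) - 23485/7050 = -222/(-1 + (⅛)*(-150)*(-37 - 150)) - 23485*1/7050 = -222/(-1 + (⅛)*(-150)*(-187)) - 4697/1410 = -222/(-1 + 14025/4) - 4697/1410 = -222/14021/4 - 4697/1410 = -222*4/14021 - 4697/1410 = -888/14021 - 4697/1410 = -67108717/19769610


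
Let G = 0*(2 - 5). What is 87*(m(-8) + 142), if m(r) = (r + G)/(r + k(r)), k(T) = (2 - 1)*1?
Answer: 87174/7 ≈ 12453.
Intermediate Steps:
G = 0 (G = 0*(-3) = 0)
k(T) = 1 (k(T) = 1*1 = 1)
m(r) = r/(1 + r) (m(r) = (r + 0)/(r + 1) = r/(1 + r))
87*(m(-8) + 142) = 87*(-8/(1 - 8) + 142) = 87*(-8/(-7) + 142) = 87*(-8*(-⅐) + 142) = 87*(8/7 + 142) = 87*(1002/7) = 87174/7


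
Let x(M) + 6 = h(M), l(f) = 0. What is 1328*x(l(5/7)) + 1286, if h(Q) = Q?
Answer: -6682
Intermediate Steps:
x(M) = -6 + M
1328*x(l(5/7)) + 1286 = 1328*(-6 + 0) + 1286 = 1328*(-6) + 1286 = -7968 + 1286 = -6682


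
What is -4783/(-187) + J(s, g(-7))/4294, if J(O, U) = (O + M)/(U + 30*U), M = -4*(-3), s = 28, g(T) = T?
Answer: 2228391177/87123113 ≈ 25.577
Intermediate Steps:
M = 12
J(O, U) = (12 + O)/(31*U) (J(O, U) = (O + 12)/(U + 30*U) = (12 + O)/((31*U)) = (12 + O)*(1/(31*U)) = (12 + O)/(31*U))
-4783/(-187) + J(s, g(-7))/4294 = -4783/(-187) + ((1/31)*(12 + 28)/(-7))/4294 = -4783*(-1/187) + ((1/31)*(-⅐)*40)*(1/4294) = 4783/187 - 40/217*1/4294 = 4783/187 - 20/465899 = 2228391177/87123113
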